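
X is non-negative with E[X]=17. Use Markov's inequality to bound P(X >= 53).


Markov: P(X >= a) <= E[X]/a
P(X >= 53) <= 17/53

17/53


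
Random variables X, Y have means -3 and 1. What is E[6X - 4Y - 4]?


E[6X - 4Y - 4] = 6*E[X] - 4*E[Y] - 4
= (6)*(-3) + (-4)*(1) + (-4)
= -18 - 4 - 4 = -26

-26


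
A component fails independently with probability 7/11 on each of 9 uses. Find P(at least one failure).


P(at least one) = 1 - P(none)
P(none) = (1 - 7/11)^9 = (4/11)^9 = 262144/2357947691
P(at least one) = 1 - 262144/2357947691 = 2357685547/2357947691

2357685547/2357947691


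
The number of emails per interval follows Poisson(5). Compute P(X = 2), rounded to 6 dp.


P(X=2) = e^(-5) * 5^2 / 2!
≈ 0.006737946999 * 25 / 2
≈ 0.084224

0.084224


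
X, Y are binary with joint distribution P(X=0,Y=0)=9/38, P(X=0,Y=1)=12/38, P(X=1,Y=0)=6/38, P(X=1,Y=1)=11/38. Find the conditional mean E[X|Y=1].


P(Y=1) = 23/38
E[X|Y=1] = (0*12 + 1*11)/23 = 11/23

11/23


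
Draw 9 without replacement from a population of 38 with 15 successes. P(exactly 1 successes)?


P(X=1) = C(15,1)*C(23,8) / C(38,9)
= 15*490314 / 163011640
= 7354710/163011640 = 207/4588

207/4588


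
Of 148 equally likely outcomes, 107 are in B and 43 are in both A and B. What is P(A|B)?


P(A|B) = P(A∩B)/P(B) = (43/148)/(107/148) = 43/107

43/107


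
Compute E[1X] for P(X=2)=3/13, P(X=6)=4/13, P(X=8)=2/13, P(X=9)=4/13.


E[1X] = sum(g(x)*P(x))
= 2*3/13 + 6*4/13 + 8*2/13 + 9*4/13
= 82/13

82/13


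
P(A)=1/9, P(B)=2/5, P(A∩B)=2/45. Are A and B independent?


P(A)*P(B) = 1/9*2/5 = 2/45
P(A∩B) = 2/45, which equals P(A)P(B), so independent

Yes, A and B are independent


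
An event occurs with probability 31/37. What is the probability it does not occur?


P(A') = 1 - P(A) = 1 - 31/37 = 6/37

6/37


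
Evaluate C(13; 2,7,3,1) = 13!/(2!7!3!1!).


13! = 6227020800
Denominator: 2!=2 * 7!=5040 * 3!=6 * 1!=1
Coefficient = 6227020800 / 60480 = 102960

102960


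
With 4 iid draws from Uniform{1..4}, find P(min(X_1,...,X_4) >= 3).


P(min >= 3) = P(all X_i >= 3) = (P(X_1 >= 3))^4
= (2/4)^4 = (1/2)^4 = 1/16

1/16


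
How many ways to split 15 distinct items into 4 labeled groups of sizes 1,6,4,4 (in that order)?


15! = 1307674368000
Denominator: 1!=1 * 6!=720 * 4!=24 * 4!=24
Coefficient = 1307674368000 / 414720 = 3153150

3153150


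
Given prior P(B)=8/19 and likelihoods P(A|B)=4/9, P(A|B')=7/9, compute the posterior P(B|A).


P(A) = P(A|B)P(B) + P(A|B')P(B') = 4/9*8/19 + 7/9*11/19 = 109/171
P(B|A) = P(A|B)P(B)/P(A) = (32/171)/(109/171) = 32/109

32/109


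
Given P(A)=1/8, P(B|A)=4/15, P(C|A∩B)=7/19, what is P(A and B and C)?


P(A∩B∩C) = P(A) * P(B|A) * P(C|A∩B)
= 1/8 * 4/15 * 7/19
= 1/30 * 7/19 = 7/570

7/570


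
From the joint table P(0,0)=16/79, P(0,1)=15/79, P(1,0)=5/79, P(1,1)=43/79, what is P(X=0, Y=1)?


Read from table: P(X=0, Y=1) = 15/79

15/79


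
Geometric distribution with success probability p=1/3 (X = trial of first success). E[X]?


For geometric (trials until first success), E[X] = 1/p = 1/(1/3) = 3

3


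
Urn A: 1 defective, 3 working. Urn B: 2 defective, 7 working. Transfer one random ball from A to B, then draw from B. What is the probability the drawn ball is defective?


P(transfer defective) = 1/4; P(transfer working) = 3/4
If defective transferred: Urn II has 3 defective of 10, so P(defective|defective moved) = 3/10
If working transferred: Urn II has 2 defective of 10, so P(defective|working moved) = 1/5
By total probability: P(defective) = 1/4*3/10 + 3/4*1/5 = 9/40

9/40


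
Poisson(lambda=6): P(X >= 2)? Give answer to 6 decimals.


P(X>=2) = 1 - P(X<=1) = 1 - (e^(-6)*6^0/0! + e^(-6)*6^1/1!)
≈ 1 - (0.0024787522 + 0.0148725131)
= 1 - 0.0173512653 = 0.9826487347
≈ 0.982649

0.982649


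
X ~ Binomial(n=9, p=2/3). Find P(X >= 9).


P(X>=9) = P(X=9)
= 512/19683
= 512/19683

512/19683


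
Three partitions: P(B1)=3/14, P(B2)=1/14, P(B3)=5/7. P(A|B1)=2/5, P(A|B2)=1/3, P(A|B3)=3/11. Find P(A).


P(A) = P(A|B1)P(B1) + P(A|B2)P(B2) + P(A|B3)P(B3)
= 2/5*3/14 + 1/3*1/14 + 3/11*5/7
= 3/35 + 1/42 + 15/77 = 703/2310

703/2310


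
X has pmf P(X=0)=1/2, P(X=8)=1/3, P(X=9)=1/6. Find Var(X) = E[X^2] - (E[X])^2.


E[X] = 25/6, E[X^2] = 209/6
Var(X) = E[X^2] - (E[X])^2 = 209/6 - (25/6)^2 = 629/36

629/36


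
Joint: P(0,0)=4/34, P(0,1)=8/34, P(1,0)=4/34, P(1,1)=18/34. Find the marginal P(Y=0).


P(Y=0) = P(0,0)+P(1,0) = 4/34 + 4/34 = 8/34 = 4/17

4/17


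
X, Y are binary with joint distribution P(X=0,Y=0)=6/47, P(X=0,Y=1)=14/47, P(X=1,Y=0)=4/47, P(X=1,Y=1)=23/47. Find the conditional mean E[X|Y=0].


P(Y=0) = 10/47
E[X|Y=0] = (0*6 + 1*4)/10 = 4/10 = 2/5

2/5


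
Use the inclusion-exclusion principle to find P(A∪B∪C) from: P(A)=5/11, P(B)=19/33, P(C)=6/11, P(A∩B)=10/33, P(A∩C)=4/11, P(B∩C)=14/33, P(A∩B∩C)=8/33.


P(A∪B∪C) = P(A)+P(B)+P(C) - P(AB)-P(AC)-P(BC) + P(ABC)
= 5/11+19/33+6/11 - 10/33-4/11-14/33 + 8/33
= 8/11

8/11


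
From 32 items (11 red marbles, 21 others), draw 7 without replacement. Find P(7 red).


P(X=7) = C(11,7)*C(21,0) / C(32,7)
= 330*1 / 3365856
= 330/3365856 = 55/560976

55/560976


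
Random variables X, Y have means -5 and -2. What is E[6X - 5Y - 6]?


E[6X - 5Y - 6] = 6*E[X] - 5*E[Y] - 6
= (6)*(-5) + (-5)*(-2) + (-6)
= -30 + 10 - 6 = -26

-26


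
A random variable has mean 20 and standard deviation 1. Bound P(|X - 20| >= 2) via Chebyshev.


k = 2/1 = 2
Chebyshev: P(|X-mu| >= k*sigma) <= 1/k^2 = 1/2^2 = 1/4

1/4


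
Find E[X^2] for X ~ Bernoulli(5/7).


For Bernoulli: X in {0,1}
E[X^2] = 0^2*(1-5/7) + 1^2*5/7 = 5/7

5/7


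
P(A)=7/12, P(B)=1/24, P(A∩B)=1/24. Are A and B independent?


P(A)*P(B) = 7/12*1/24 = 7/288
P(A∩B) = 1/24 != 7/288, so not independent

No, A and B are not independent


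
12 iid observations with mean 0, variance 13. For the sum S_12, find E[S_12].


E[S_n] = n*E[X_1] = 12*0 = 0

0


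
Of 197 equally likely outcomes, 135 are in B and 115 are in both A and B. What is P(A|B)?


P(A|B) = P(A∩B)/P(B) = (115/197)/(135/197) = 115/135 = 23/27

23/27


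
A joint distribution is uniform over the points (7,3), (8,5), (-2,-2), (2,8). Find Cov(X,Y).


E[X]=15/4, E[Y]=7/2, E[XY]=81/4
Cov(X,Y) = E[XY] - E[X]E[Y] = 81/4 - 15/4*7/2 = 57/8

57/8


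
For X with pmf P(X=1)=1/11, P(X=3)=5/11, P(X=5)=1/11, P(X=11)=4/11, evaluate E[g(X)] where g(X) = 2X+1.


E[2X+1] = sum(g(x)*P(x))
= 3*1/11 + 7*5/11 + 11*1/11 + 23*4/11
= 141/11

141/11


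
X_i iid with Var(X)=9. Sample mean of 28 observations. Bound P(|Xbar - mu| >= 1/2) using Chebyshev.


Var(Xbar) = Var(X)/n = 9/28
Chebyshev: P(|Xbar-mu| >= 1/2) <= Var(Xbar)/(1/2)^2 = (9/28)/(1/4) = 9/7
Bound exceeds 1, so trivial bound: 1

1


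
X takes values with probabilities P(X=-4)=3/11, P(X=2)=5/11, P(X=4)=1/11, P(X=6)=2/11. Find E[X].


E[X] = sum(x * P(x))
= -4*3/11 + 2*5/11 + 4*1/11 + 6*2/11
= 14/11

14/11


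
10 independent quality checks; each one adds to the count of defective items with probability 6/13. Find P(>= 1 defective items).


P(at least one) = 1 - P(none)
P(none) = (1 - 6/13)^10 = (7/13)^10 = 282475249/137858491849
P(at least one) = 1 - 282475249/137858491849 = 137576016600/137858491849

137576016600/137858491849


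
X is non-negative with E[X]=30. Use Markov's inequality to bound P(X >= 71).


Markov: P(X >= a) <= E[X]/a
P(X >= 71) <= 30/71

30/71


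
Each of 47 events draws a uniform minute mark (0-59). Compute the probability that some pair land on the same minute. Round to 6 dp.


P(all different) = prod((60-i)/60 for i=0..46) = 0.000000
P(at least one match) = 1 - 0.000000 = 1.000000

1.000000


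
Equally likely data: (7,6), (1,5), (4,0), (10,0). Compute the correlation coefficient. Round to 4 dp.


Cov(X,Y) = -3.3750, Var(X) = 11.2500, Var(Y) = 7.6875
rho = Cov/(sqrt(VarX)*sqrt(VarY)) = -0.3629

-0.3629


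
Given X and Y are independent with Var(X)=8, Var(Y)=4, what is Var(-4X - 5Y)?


Independence => Cov(X,Y)=0
Var(-4X - 5Y) = (-4)^2*Var(X) + (-5)^2*Var(Y)
= 16*8 + 25*4 = 228

228


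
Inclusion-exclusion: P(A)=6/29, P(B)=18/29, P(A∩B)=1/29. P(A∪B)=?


P(A∪B) = P(A) + P(B) - P(A∩B)
= 6/29 + 18/29 - 1/29 = 23/29

23/29


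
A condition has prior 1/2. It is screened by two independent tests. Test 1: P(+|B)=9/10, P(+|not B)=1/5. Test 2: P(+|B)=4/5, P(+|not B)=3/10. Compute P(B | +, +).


After test 1: P(+) = 9/10*1/2 + 1/5*1/2 = 11/20
P(B|+) = (9/20)/(11/20) = 9/11
After test 2 (use post1 as new prior): P(+) = 4/5*9/11 + 3/10*2/11 = 39/55
P(B|+,+) = (36/55)/(39/55) = 12/13

12/13


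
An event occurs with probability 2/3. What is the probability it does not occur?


P(A') = 1 - P(A) = 1 - 2/3 = 1/3

1/3


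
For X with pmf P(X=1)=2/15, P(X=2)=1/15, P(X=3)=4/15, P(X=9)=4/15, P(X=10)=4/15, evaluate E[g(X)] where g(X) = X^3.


E[X^3] = sum(g(x)*P(x))
= 1*2/15 + 8*1/15 + 27*4/15 + 729*4/15 + 1000*4/15
= 7034/15

7034/15


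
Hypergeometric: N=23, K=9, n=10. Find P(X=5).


P(X=5) = C(9,5)*C(14,5) / C(23,10)
= 126*2002 / 1144066
= 252252/1144066 = 1638/7429

1638/7429


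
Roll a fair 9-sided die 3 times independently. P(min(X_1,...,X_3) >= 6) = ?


P(min >= 6) = P(all X_i >= 6) = (P(X_1 >= 6))^3
= (4/9)^3 = 64/729

64/729


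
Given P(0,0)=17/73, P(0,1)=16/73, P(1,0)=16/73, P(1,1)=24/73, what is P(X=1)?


P(X=1) = P(1,0)+P(1,1) = 16/73 + 24/73 = 40/73

40/73


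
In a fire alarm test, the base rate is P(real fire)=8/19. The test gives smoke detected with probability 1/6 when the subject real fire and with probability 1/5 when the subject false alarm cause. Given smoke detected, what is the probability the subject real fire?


P(A) = P(A|B)P(B) + P(A|B')P(B') = 1/6*8/19 + 1/5*11/19 = 53/285
P(B|A) = P(A|B)P(B)/P(A) = (4/57)/(53/285) = 20/53

20/53


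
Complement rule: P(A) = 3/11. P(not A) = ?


P(A') = 1 - P(A) = 1 - 3/11 = 8/11

8/11


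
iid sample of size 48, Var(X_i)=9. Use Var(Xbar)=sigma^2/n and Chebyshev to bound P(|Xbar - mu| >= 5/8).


Var(Xbar) = Var(X)/n = 9/48
Chebyshev: P(|Xbar-mu| >= 5/8) <= Var(Xbar)/(5/8)^2 = (3/16)/(25/64) = 12/25

12/25


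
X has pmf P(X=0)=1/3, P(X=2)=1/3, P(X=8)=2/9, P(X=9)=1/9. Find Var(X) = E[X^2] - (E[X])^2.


E[X] = 31/9, E[X^2] = 221/9
Var(X) = E[X^2] - (E[X])^2 = 221/9 - (31/9)^2 = 1028/81

1028/81


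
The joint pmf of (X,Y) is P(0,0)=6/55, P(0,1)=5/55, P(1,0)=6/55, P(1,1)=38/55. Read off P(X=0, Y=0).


Read from table: P(X=0, Y=0) = 6/55

6/55


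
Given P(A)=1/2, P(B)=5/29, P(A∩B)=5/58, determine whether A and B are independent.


P(A)*P(B) = 1/2*5/29 = 5/58
P(A∩B) = 5/58, which equals P(A)P(B), so independent

Yes, A and B are independent


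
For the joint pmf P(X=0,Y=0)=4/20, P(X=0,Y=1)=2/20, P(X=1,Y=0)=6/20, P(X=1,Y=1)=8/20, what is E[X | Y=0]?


P(Y=0) = 10/20
E[X|Y=0] = (0*4 + 1*6)/10 = 6/10 = 3/5

3/5


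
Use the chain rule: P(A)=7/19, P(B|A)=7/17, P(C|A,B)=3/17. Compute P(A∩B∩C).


P(A∩B∩C) = P(A) * P(B|A) * P(C|A∩B)
= 7/19 * 7/17 * 3/17
= 49/323 * 3/17 = 147/5491

147/5491


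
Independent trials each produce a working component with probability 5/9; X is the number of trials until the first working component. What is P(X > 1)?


P(X > 1) = P(first 1 trials all fail) = (1-p)^1 = (4/9)^1 = 4/9

4/9


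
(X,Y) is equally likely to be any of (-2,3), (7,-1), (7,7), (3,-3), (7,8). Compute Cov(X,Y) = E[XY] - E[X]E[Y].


E[X]=22/5, E[Y]=14/5, E[XY]=83/5
Cov(X,Y) = E[XY] - E[X]E[Y] = 83/5 - 22/5*14/5 = 107/25

107/25


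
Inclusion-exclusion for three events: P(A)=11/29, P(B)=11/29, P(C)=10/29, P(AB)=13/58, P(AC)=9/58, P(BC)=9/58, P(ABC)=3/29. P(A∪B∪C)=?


P(A∪B∪C) = P(A)+P(B)+P(C) - P(AB)-P(AC)-P(BC) + P(ABC)
= 11/29+11/29+10/29 - 13/58-9/58-9/58 + 3/29
= 39/58

39/58


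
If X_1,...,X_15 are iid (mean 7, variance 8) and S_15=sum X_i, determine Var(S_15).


By independence, Var(S_n) = n*Var(X_1) = 15*8 = 120

120


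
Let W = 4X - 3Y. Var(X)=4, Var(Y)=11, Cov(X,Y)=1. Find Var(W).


Var(4X - 3Y) = 4^2*Var(X) + (-3)^2*Var(Y) + 2*4*(-3)*Cov(X,Y)
= 16*4 + 9*11 - 24*1
= 64 + 99 - 24 = 139

139


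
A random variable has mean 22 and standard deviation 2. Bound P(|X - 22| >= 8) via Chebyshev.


k = 8/2 = 4
Chebyshev: P(|X-mu| >= k*sigma) <= 1/k^2 = 1/4^2 = 1/16

1/16


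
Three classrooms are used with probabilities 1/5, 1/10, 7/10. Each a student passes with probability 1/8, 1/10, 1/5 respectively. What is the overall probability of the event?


P(A) = P(A|B1)P(B1) + P(A|B2)P(B2) + P(A|B3)P(B3)
= 1/8*1/5 + 1/10*1/10 + 1/5*7/10
= 1/40 + 1/100 + 7/50 = 7/40

7/40


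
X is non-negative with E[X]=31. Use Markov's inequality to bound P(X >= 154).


Markov: P(X >= a) <= E[X]/a
P(X >= 154) <= 31/154

31/154


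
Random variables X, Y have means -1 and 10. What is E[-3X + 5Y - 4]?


E[-3X + 5Y - 4] = -3*E[X] + 5*E[Y] - 4
= (-3)*(-1) + (5)*(10) + (-4)
= 3 + 50 - 4 = 49

49


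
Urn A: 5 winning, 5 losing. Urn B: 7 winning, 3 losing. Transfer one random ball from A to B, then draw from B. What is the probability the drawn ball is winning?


P(transfer winning) = 5/10 = 1/2; P(transfer losing) = 1/2
If winning transferred: Urn II has 8 winning of 11, so P(winning|winning moved) = 8/11
If losing transferred: Urn II has 7 winning of 11, so P(winning|losing moved) = 7/11
By total probability: P(winning) = 1/2*8/11 + 1/2*7/11 = 15/22

15/22


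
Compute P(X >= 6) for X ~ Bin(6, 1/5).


P(X>=6) = P(X=6)
= 1/15625
= 1/15625

1/15625


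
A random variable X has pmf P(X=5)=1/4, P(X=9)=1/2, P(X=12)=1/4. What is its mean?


E[X] = sum(x * P(x))
= 5*1/4 + 9*1/2 + 12*1/4
= 35/4

35/4


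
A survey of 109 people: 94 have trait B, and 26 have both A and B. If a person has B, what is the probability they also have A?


P(A|B) = P(A∩B)/P(B) = (26/109)/(94/109) = 26/94 = 13/47

13/47


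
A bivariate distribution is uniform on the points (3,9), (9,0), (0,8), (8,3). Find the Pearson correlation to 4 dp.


Cov(X,Y) = -12.2500, Var(X) = 13.5000, Var(Y) = 13.5000
rho = Cov/(sqrt(VarX)*sqrt(VarY)) = -0.9074

-0.9074


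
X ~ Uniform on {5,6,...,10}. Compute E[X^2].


E[X^2] = (1/6) * sum(x^2 for x=5..10)
= 355/6

355/6


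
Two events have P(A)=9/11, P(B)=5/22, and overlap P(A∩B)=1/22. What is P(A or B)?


P(A∪B) = P(A) + P(B) - P(A∩B)
= 9/11 + 5/22 - 1/22 = 1

1


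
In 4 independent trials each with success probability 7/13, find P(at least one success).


P(at least one) = 1 - P(none)
P(none) = (1 - 7/13)^4 = (6/13)^4 = 1296/28561
P(at least one) = 1 - 1296/28561 = 27265/28561

27265/28561


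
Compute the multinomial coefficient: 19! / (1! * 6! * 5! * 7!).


19! = 121645100408832000
Denominator: 1!=1 * 6!=720 * 5!=120 * 7!=5040
Coefficient = 121645100408832000 / 435456000 = 279351072

279351072


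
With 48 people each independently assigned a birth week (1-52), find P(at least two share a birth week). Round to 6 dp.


P(all different) = prod((52-i)/52 for i=0..47) = 0.000000
P(at least one match) = 1 - 0.000000 = 1.000000

1.000000


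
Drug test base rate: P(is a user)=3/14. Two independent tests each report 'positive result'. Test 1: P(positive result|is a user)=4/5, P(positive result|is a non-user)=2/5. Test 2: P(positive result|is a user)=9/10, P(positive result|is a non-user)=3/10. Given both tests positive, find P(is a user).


After test 1: P(+) = 4/5*3/14 + 2/5*11/14 = 17/35
P(B|+) = (6/35)/(17/35) = 6/17
After test 2 (use post1 as new prior): P(+) = 9/10*6/17 + 3/10*11/17 = 87/170
P(B|+,+) = (27/85)/(87/170) = 18/29

18/29


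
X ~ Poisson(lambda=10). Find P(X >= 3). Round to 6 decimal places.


P(X>=3) = 1 - P(X<=2) = 1 - (e^(-10)*10^0/0! + e^(-10)*10^1/1! + e^(-10)*10^2/2!)
≈ 1 - (0.0000453999 + 0.0004539993 + 0.0022699965)
= 1 - 0.0027693957 = 0.9972306043
≈ 0.997231

0.997231


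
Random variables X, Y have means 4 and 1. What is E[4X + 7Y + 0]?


E[4X + 7Y + 0] = 4*E[X] + 7*E[Y] + 0
= (4)*(4) + (7)*(1) + (0)
= 16 + 7 + 0 = 23

23


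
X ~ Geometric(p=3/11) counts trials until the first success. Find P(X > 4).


P(X > 4) = P(first 4 trials all fail) = (1-p)^4 = (8/11)^4 = 4096/14641

4096/14641


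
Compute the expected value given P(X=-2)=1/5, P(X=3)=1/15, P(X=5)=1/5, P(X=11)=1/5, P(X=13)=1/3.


E[X] = sum(x * P(x))
= -2*1/5 + 3*1/15 + 5*1/5 + 11*1/5 + 13*1/3
= 22/3

22/3


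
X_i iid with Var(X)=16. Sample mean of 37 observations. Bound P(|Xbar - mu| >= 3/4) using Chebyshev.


Var(Xbar) = Var(X)/n = 16/37
Chebyshev: P(|Xbar-mu| >= 3/4) <= Var(Xbar)/(3/4)^2 = (16/37)/(9/16) = 256/333

256/333


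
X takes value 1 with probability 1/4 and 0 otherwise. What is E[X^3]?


For Bernoulli: X in {0,1}
E[X^3] = 0^3*(1-1/4) + 1^3*1/4 = 1/4

1/4


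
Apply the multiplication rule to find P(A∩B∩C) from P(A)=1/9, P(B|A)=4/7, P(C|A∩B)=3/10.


P(A∩B∩C) = P(A) * P(B|A) * P(C|A∩B)
= 1/9 * 4/7 * 3/10
= 4/63 * 3/10 = 2/105

2/105


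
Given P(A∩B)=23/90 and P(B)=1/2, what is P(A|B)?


P(A|B) = P(A∩B)/P(B) = (23/90)/(45/90) = 23/45

23/45


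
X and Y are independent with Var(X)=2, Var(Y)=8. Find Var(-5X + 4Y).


Independence => Cov(X,Y)=0
Var(-5X + 4Y) = (-5)^2*Var(X) + 4^2*Var(Y)
= 25*2 + 16*8 = 178

178


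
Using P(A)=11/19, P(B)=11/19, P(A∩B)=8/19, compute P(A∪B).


P(A∪B) = P(A) + P(B) - P(A∩B)
= 11/19 + 11/19 - 8/19 = 14/19

14/19


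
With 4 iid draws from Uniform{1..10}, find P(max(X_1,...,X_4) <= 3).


P(max <= 3) = P(all X_i <= 3) = (P(X_1 <= 3))^4
= (3/10)^4 = 81/10000

81/10000


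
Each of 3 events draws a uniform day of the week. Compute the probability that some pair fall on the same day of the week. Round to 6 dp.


P(all different) = prod((7-i)/7 for i=0..2) = 0.612245
P(at least one match) = 1 - 0.612245 = 0.387755

0.387755


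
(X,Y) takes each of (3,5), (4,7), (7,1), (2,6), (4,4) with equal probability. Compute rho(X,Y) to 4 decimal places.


Cov(X,Y) = -2.8000, Var(X) = 2.8000, Var(Y) = 4.2400
rho = Cov/(sqrt(VarX)*sqrt(VarY)) = -0.8126

-0.8126


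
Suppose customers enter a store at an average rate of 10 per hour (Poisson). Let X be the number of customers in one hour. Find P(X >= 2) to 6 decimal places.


P(X>=2) = 1 - P(X<=1) = 1 - (e^(-10)*10^0/0! + e^(-10)*10^1/1!)
≈ 1 - (0.0000453999 + 0.0004539993)
= 1 - 0.0004993992 = 0.9995006008
≈ 0.999501

0.999501


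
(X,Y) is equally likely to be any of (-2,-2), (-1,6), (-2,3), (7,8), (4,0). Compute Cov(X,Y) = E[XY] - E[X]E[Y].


E[X]=6/5, E[Y]=3, E[XY]=48/5
Cov(X,Y) = E[XY] - E[X]E[Y] = 48/5 - 6/5*3 = 6

6


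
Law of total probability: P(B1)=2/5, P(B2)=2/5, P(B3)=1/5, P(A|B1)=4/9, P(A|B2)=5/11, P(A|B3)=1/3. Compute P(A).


P(A) = P(A|B1)P(B1) + P(A|B2)P(B2) + P(A|B3)P(B3)
= 4/9*2/5 + 5/11*2/5 + 1/3*1/5
= 8/45 + 2/11 + 1/15 = 211/495

211/495


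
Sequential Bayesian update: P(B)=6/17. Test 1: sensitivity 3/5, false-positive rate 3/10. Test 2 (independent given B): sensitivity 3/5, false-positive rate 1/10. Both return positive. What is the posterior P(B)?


After test 1: P(+) = 3/5*6/17 + 3/10*11/17 = 69/170
P(B|+) = (18/85)/(69/170) = 12/23
After test 2 (use post1 as new prior): P(+) = 3/5*12/23 + 1/10*11/23 = 83/230
P(B|+,+) = (36/115)/(83/230) = 72/83

72/83


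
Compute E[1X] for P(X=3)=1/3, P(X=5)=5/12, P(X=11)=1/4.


E[1X] = sum(g(x)*P(x))
= 3*1/3 + 5*5/12 + 11*1/4
= 35/6

35/6


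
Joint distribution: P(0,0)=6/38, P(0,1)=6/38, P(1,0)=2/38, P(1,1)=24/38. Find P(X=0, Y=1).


Read from table: P(X=0, Y=1) = 6/38 = 3/19

3/19


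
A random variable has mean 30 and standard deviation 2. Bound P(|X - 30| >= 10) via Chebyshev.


k = 10/2 = 5
Chebyshev: P(|X-mu| >= k*sigma) <= 1/k^2 = 1/5^2 = 1/25

1/25


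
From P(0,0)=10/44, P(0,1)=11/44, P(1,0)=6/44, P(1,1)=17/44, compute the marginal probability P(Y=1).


P(Y=1) = P(0,1)+P(1,1) = 11/44 + 17/44 = 28/44 = 7/11

7/11


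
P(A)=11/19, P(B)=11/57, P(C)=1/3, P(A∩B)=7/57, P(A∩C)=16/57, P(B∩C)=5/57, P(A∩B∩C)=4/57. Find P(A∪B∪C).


P(A∪B∪C) = P(A)+P(B)+P(C) - P(AB)-P(AC)-P(BC) + P(ABC)
= 11/19+11/57+1/3 - 7/57-16/57-5/57 + 4/57
= 13/19

13/19


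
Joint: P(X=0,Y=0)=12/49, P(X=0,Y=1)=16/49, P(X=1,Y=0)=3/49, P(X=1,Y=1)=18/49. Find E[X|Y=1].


P(Y=1) = 34/49
E[X|Y=1] = (0*16 + 1*18)/34 = 18/34 = 9/17

9/17


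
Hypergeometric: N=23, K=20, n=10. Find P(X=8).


P(X=8) = C(20,8)*C(3,2) / C(23,10)
= 125970*3 / 1144066
= 377910/1144066 = 585/1771

585/1771


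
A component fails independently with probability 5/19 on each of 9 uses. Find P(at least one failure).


P(at least one) = 1 - P(none)
P(none) = (1 - 5/19)^9 = (14/19)^9 = 20661046784/322687697779
P(at least one) = 1 - 20661046784/322687697779 = 302026650995/322687697779

302026650995/322687697779


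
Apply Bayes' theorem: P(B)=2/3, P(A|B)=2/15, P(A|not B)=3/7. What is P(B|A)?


P(A) = P(A|B)P(B) + P(A|B')P(B') = 2/15*2/3 + 3/7*1/3 = 73/315
P(B|A) = P(A|B)P(B)/P(A) = (4/45)/(73/315) = 28/73

28/73


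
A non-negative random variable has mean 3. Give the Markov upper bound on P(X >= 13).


Markov: P(X >= a) <= E[X]/a
P(X >= 13) <= 3/13

3/13


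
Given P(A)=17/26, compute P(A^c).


P(A') = 1 - P(A) = 1 - 17/26 = 9/26

9/26


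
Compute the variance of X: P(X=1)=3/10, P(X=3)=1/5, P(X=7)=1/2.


E[X] = 22/5, E[X^2] = 133/5
Var(X) = E[X^2] - (E[X])^2 = 133/5 - (22/5)^2 = 181/25

181/25


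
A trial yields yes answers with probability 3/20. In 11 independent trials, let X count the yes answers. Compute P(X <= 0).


P(X<=0) = P(X=0)
= 34271896307633/204800000000000
= 34271896307633/204800000000000

34271896307633/204800000000000


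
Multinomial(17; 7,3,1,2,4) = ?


17! = 355687428096000
Denominator: 7!=5040 * 3!=6 * 1!=1 * 2!=2 * 4!=24
Coefficient = 355687428096000 / 1451520 = 245044800

245044800


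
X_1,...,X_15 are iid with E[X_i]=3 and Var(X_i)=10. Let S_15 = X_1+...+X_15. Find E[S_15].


E[S_n] = n*E[X_1] = 15*3 = 45

45


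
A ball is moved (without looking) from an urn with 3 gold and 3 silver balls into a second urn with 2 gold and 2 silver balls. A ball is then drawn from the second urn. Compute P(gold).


P(transfer gold) = 3/6 = 1/2; P(transfer silver) = 1/2
If gold transferred: Urn II has 3 gold of 5, so P(gold|gold moved) = 3/5
If silver transferred: Urn II has 2 gold of 5, so P(gold|silver moved) = 2/5
By total probability: P(gold) = 1/2*3/5 + 1/2*2/5 = 1/2

1/2


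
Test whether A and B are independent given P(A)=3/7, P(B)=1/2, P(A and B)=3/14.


P(A)*P(B) = 3/7*1/2 = 3/14
P(A∩B) = 3/14, which equals P(A)P(B), so independent

Yes, A and B are independent


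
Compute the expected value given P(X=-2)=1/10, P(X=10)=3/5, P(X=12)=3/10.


E[X] = sum(x * P(x))
= -2*1/10 + 10*3/5 + 12*3/10
= 47/5

47/5


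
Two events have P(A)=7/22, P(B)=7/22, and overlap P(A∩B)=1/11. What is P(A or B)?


P(A∪B) = P(A) + P(B) - P(A∩B)
= 7/22 + 7/22 - 1/11 = 6/11

6/11


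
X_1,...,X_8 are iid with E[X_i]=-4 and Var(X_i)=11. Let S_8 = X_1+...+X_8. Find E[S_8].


E[S_n] = n*E[X_1] = 8*-4 = -32

-32


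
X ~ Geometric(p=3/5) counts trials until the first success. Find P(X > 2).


P(X > 2) = P(first 2 trials all fail) = (1-p)^2 = (2/5)^2 = 4/25

4/25


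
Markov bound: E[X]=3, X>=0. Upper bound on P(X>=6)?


Markov: P(X >= a) <= E[X]/a
P(X >= 6) <= 3/6 = 1/2

1/2


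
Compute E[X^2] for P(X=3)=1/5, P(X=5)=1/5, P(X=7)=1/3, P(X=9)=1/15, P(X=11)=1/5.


E[X^2] = sum(g(x)*P(x))
= 9*1/5 + 25*1/5 + 49*1/3 + 81*1/15 + 121*1/5
= 791/15

791/15


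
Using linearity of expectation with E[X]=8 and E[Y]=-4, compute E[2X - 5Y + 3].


E[2X - 5Y + 3] = 2*E[X] - 5*E[Y] + 3
= (2)*(8) + (-5)*(-4) + (3)
= 16 + 20 + 3 = 39

39


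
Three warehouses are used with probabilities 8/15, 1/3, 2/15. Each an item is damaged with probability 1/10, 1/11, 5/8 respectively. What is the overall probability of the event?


P(A) = P(A|B1)P(B1) + P(A|B2)P(B2) + P(A|B3)P(B3)
= 1/10*8/15 + 1/11*1/3 + 5/8*2/15
= 4/75 + 1/33 + 1/12 = 551/3300

551/3300


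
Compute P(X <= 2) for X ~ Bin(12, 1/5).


P(X<=2) = P(X=0) + P(X=1) + P(X=2)
= 16777216/244140625 + 50331648/244140625 + 69206016/244140625
= 27262976/48828125

27262976/48828125


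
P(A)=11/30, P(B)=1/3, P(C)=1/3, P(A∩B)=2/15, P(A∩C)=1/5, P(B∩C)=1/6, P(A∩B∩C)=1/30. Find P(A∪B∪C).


P(A∪B∪C) = P(A)+P(B)+P(C) - P(AB)-P(AC)-P(BC) + P(ABC)
= 11/30+1/3+1/3 - 2/15-1/5-1/6 + 1/30
= 17/30

17/30


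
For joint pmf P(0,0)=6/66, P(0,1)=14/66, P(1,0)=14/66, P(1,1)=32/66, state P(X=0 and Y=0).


Read from table: P(X=0, Y=0) = 6/66 = 1/11

1/11


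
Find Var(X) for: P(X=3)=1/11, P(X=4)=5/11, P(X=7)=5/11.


E[X] = 58/11, E[X^2] = 334/11
Var(X) = E[X^2] - (E[X])^2 = 334/11 - (58/11)^2 = 310/121

310/121


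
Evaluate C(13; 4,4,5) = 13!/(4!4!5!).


13! = 6227020800
Denominator: 4!=24 * 4!=24 * 5!=120
Coefficient = 6227020800 / 69120 = 90090

90090


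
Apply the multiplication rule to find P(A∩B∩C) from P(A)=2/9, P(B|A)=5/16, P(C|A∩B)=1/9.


P(A∩B∩C) = P(A) * P(B|A) * P(C|A∩B)
= 2/9 * 5/16 * 1/9
= 5/72 * 1/9 = 5/648

5/648


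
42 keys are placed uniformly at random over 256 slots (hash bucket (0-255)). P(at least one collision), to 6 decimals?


P(all different) = prod((256-i)/256 for i=0..41) = 0.028400
P(at least one match) = 1 - 0.028400 = 0.971600

0.971600


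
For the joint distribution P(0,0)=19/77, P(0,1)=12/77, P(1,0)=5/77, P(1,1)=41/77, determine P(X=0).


P(X=0) = P(0,0)+P(0,1) = 19/77 + 12/77 = 31/77

31/77


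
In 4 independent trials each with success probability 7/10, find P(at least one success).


P(at least one) = 1 - P(none)
P(none) = (1 - 7/10)^4 = (3/10)^4 = 81/10000
P(at least one) = 1 - 81/10000 = 9919/10000

9919/10000


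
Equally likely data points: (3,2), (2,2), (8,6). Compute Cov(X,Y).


E[X]=13/3, E[Y]=10/3, E[XY]=58/3
Cov(X,Y) = E[XY] - E[X]E[Y] = 58/3 - 13/3*10/3 = 44/9

44/9


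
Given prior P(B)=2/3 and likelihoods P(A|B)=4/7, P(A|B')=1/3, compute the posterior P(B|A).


P(A) = P(A|B)P(B) + P(A|B')P(B') = 4/7*2/3 + 1/3*1/3 = 31/63
P(B|A) = P(A|B)P(B)/P(A) = (8/21)/(31/63) = 24/31

24/31


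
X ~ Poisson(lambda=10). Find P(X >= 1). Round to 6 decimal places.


P(X>=1) = 1 - P(X<=0) = 1 - (e^(-10)*10^0/0!)
≈ 1 - 0.0000453999 = 0.9999546001
≈ 0.999955

0.999955


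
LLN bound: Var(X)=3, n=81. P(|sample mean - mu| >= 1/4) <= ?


Var(Xbar) = Var(X)/n = 3/81
Chebyshev: P(|Xbar-mu| >= 1/4) <= Var(Xbar)/(1/4)^2 = (1/27)/(1/16) = 16/27

16/27


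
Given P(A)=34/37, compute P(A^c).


P(A') = 1 - P(A) = 1 - 34/37 = 3/37

3/37


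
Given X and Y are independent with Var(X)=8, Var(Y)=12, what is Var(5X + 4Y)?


Independence => Cov(X,Y)=0
Var(5X + 4Y) = 5^2*Var(X) + 4^2*Var(Y)
= 25*8 + 16*12 = 392

392


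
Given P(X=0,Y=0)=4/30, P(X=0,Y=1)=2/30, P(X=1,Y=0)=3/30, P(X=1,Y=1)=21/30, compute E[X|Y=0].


P(Y=0) = 7/30
E[X|Y=0] = (0*4 + 1*3)/7 = 3/7

3/7


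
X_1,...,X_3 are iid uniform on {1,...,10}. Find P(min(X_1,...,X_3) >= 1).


P(min >= 1) = P(all X_i >= 1) = (P(X_1 >= 1))^3
= (10/10)^3 = 1^3 = 1

1


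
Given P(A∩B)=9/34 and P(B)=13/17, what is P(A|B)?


P(A|B) = P(A∩B)/P(B) = (9/34)/(26/34) = 9/26

9/26


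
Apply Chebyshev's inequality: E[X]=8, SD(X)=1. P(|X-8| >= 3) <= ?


k = 3/1 = 3
Chebyshev: P(|X-mu| >= k*sigma) <= 1/k^2 = 1/3^2 = 1/9

1/9


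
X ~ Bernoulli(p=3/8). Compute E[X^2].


For Bernoulli: X in {0,1}
E[X^2] = 0^2*(1-3/8) + 1^2*3/8 = 3/8

3/8


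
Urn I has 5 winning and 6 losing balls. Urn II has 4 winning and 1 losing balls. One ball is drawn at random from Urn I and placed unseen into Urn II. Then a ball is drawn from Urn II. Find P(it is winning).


P(transfer winning) = 5/11; P(transfer losing) = 6/11
If winning transferred: Urn II has 5 winning of 6, so P(winning|winning moved) = 5/6
If losing transferred: Urn II has 4 winning of 6, so P(winning|losing moved) = 2/3
By total probability: P(winning) = 5/11*5/6 + 6/11*2/3 = 49/66

49/66


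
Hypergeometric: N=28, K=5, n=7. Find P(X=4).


P(X=4) = C(5,4)*C(23,3) / C(28,7)
= 5*1771 / 1184040
= 8855/1184040 = 7/936

7/936


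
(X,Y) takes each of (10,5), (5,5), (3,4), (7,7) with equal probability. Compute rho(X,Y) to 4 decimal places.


Cov(X,Y) = 1.1875, Var(X) = 6.6875, Var(Y) = 1.1875
rho = Cov/(sqrt(VarX)*sqrt(VarY)) = 0.4214

0.4214


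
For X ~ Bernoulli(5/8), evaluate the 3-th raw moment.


For Bernoulli: X in {0,1}
E[X^3] = 0^3*(1-5/8) + 1^3*5/8 = 5/8

5/8


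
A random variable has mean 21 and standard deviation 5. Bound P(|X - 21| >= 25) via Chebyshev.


k = 25/5 = 5
Chebyshev: P(|X-mu| >= k*sigma) <= 1/k^2 = 1/5^2 = 1/25

1/25


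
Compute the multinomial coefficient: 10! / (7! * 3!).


10! = 3628800
Denominator: 7!=5040 * 3!=6
Coefficient = 3628800 / 30240 = 120

120


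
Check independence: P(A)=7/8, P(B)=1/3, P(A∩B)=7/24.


P(A)*P(B) = 7/8*1/3 = 7/24
P(A∩B) = 7/24, which equals P(A)P(B), so independent

Yes, A and B are independent


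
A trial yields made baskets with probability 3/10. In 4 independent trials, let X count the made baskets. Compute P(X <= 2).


P(X<=2) = P(X=0) + P(X=1) + P(X=2)
= 2401/10000 + 1029/2500 + 1323/5000
= 9163/10000

9163/10000


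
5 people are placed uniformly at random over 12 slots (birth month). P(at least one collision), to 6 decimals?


P(all different) = prod((12-i)/12 for i=0..4) = 0.381944
P(at least one match) = 1 - 0.381944 = 0.618056

0.618056


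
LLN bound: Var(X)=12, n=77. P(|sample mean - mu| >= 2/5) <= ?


Var(Xbar) = Var(X)/n = 12/77
Chebyshev: P(|Xbar-mu| >= 2/5) <= Var(Xbar)/(2/5)^2 = (12/77)/(4/25) = 75/77

75/77


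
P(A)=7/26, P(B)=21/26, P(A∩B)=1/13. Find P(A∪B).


P(A∪B) = P(A) + P(B) - P(A∩B)
= 7/26 + 21/26 - 1/13 = 1

1


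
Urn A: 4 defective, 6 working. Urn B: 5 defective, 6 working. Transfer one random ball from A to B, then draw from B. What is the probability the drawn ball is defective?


P(transfer defective) = 4/10 = 2/5; P(transfer working) = 3/5
If defective transferred: Urn II has 6 defective of 12, so P(defective|defective moved) = 1/2
If working transferred: Urn II has 5 defective of 12, so P(defective|working moved) = 5/12
By total probability: P(defective) = 2/5*1/2 + 3/5*5/12 = 9/20

9/20


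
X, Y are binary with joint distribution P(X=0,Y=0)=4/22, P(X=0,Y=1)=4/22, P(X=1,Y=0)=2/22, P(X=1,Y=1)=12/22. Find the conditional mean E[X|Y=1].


P(Y=1) = 16/22
E[X|Y=1] = (0*4 + 1*12)/16 = 12/16 = 3/4

3/4


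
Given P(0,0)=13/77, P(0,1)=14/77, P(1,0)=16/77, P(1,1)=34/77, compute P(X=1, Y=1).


Read from table: P(X=1, Y=1) = 34/77

34/77


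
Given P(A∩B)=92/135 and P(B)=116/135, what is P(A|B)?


P(A|B) = P(A∩B)/P(B) = (92/135)/(116/135) = 92/116 = 23/29

23/29


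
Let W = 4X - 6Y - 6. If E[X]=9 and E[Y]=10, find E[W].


E[4X - 6Y - 6] = 4*E[X] - 6*E[Y] - 6
= (4)*(9) + (-6)*(10) + (-6)
= 36 - 60 - 6 = -30

-30


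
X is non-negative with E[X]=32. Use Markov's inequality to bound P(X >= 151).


Markov: P(X >= a) <= E[X]/a
P(X >= 151) <= 32/151

32/151


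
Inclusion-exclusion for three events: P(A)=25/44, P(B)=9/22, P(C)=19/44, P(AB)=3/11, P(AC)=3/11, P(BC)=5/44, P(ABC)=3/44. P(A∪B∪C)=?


P(A∪B∪C) = P(A)+P(B)+P(C) - P(AB)-P(AC)-P(BC) + P(ABC)
= 25/44+9/22+19/44 - 3/11-3/11-5/44 + 3/44
= 9/11

9/11


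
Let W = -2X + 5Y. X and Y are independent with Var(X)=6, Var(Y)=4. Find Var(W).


Independence => Cov(X,Y)=0
Var(-2X + 5Y) = (-2)^2*Var(X) + 5^2*Var(Y)
= 4*6 + 25*4 = 124

124


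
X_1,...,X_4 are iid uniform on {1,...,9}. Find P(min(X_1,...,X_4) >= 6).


P(min >= 6) = P(all X_i >= 6) = (P(X_1 >= 6))^4
= (4/9)^4 = 256/6561

256/6561


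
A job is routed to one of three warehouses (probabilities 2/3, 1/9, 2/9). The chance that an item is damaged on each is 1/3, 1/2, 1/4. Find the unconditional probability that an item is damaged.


P(A) = P(A|B1)P(B1) + P(A|B2)P(B2) + P(A|B3)P(B3)
= 1/3*2/3 + 1/2*1/9 + 1/4*2/9
= 2/9 + 1/18 + 1/18 = 1/3

1/3


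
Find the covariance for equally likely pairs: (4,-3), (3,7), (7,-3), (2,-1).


E[X]=4, E[Y]=0, E[XY]=-7/2
Cov(X,Y) = E[XY] - E[X]E[Y] = -7/2 - 4*0 = -7/2

-7/2


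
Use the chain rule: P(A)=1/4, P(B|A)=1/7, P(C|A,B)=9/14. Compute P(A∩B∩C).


P(A∩B∩C) = P(A) * P(B|A) * P(C|A∩B)
= 1/4 * 1/7 * 9/14
= 1/28 * 9/14 = 9/392

9/392


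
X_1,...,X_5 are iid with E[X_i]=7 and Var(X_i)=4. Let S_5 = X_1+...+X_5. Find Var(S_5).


By independence, Var(S_n) = n*Var(X_1) = 5*4 = 20

20


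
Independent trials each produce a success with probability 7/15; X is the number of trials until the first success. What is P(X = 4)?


P(X=4) = (1-p)^3 * p = (8/15)^3 * 7/15
= 512/3375 * 7/15 = 3584/50625

3584/50625


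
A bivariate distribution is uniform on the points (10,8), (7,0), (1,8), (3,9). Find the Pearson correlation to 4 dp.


Cov(X,Y) = -4.0625, Var(X) = 12.1875, Var(Y) = 13.1875
rho = Cov/(sqrt(VarX)*sqrt(VarY)) = -0.3204

-0.3204


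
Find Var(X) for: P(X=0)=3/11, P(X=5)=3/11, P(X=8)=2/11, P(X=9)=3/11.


E[X] = 58/11, E[X^2] = 446/11
Var(X) = E[X^2] - (E[X])^2 = 446/11 - (58/11)^2 = 1542/121

1542/121


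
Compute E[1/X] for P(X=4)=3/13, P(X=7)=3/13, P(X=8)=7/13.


E[1/X] = sum(g(x)*P(x))
= 1/4*3/13 + 1/7*3/13 + 1/8*7/13
= 115/728

115/728


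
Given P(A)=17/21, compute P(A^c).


P(A') = 1 - P(A) = 1 - 17/21 = 4/21

4/21


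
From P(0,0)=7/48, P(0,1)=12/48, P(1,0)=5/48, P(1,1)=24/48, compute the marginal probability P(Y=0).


P(Y=0) = P(0,0)+P(1,0) = 7/48 + 5/48 = 12/48 = 1/4

1/4


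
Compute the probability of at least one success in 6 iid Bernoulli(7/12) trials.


P(at least one) = 1 - P(none)
P(none) = (1 - 7/12)^6 = (5/12)^6 = 15625/2985984
P(at least one) = 1 - 15625/2985984 = 2970359/2985984

2970359/2985984


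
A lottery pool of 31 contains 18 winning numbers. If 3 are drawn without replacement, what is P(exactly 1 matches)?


P(X=1) = C(18,1)*C(13,2) / C(31,3)
= 18*78 / 4495
= 1404/4495

1404/4495


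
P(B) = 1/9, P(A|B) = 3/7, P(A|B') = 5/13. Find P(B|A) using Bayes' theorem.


P(A) = P(A|B)P(B) + P(A|B')P(B') = 3/7*1/9 + 5/13*8/9 = 319/819
P(B|A) = P(A|B)P(B)/P(A) = (1/21)/(319/819) = 39/319

39/319


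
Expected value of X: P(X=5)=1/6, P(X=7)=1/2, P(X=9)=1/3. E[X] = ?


E[X] = sum(x * P(x))
= 5*1/6 + 7*1/2 + 9*1/3
= 22/3

22/3


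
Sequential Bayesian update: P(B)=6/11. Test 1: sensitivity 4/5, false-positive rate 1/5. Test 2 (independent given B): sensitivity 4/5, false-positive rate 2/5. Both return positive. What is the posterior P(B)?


After test 1: P(+) = 4/5*6/11 + 1/5*5/11 = 29/55
P(B|+) = (24/55)/(29/55) = 24/29
After test 2 (use post1 as new prior): P(+) = 4/5*24/29 + 2/5*5/29 = 106/145
P(B|+,+) = (96/145)/(106/145) = 48/53

48/53


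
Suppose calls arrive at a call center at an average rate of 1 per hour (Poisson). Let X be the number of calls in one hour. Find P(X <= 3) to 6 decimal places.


P(X<=3) = e^(-1)*1^0/0! + e^(-1)*1^1/1! + e^(-1)*1^2/2! + e^(-1)*1^3/3!
≈ 0.3678794412 + 0.3678794412 + 0.1839397206 + 0.0613132402
= 0.9810118432
≈ 0.981012

0.981012


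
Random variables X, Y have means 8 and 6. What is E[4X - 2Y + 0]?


E[4X - 2Y + 0] = 4*E[X] - 2*E[Y] + 0
= (4)*(8) + (-2)*(6) + (0)
= 32 - 12 + 0 = 20

20


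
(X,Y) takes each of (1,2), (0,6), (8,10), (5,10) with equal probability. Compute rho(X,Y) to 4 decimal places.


Cov(X,Y) = 8.5000, Var(X) = 10.2500, Var(Y) = 11.0000
rho = Cov/(sqrt(VarX)*sqrt(VarY)) = 0.8005

0.8005


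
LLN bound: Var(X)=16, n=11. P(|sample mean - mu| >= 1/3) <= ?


Var(Xbar) = Var(X)/n = 16/11
Chebyshev: P(|Xbar-mu| >= 1/3) <= Var(Xbar)/(1/3)^2 = (16/11)/(1/9) = 144/11
Bound exceeds 1, so trivial bound: 1

1


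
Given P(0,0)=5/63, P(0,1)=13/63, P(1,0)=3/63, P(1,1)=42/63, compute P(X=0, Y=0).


Read from table: P(X=0, Y=0) = 5/63

5/63


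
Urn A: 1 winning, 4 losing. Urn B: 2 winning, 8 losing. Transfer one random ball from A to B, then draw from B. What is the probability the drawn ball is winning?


P(transfer winning) = 1/5; P(transfer losing) = 4/5
If winning transferred: Urn II has 3 winning of 11, so P(winning|winning moved) = 3/11
If losing transferred: Urn II has 2 winning of 11, so P(winning|losing moved) = 2/11
By total probability: P(winning) = 1/5*3/11 + 4/5*2/11 = 1/5

1/5


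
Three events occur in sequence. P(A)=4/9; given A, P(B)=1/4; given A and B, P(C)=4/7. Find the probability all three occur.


P(A∩B∩C) = P(A) * P(B|A) * P(C|A∩B)
= 4/9 * 1/4 * 4/7
= 1/9 * 4/7 = 4/63

4/63


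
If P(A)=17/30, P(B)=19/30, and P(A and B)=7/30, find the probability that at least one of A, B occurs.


P(A∪B) = P(A) + P(B) - P(A∩B)
= 17/30 + 19/30 - 7/30 = 29/30

29/30


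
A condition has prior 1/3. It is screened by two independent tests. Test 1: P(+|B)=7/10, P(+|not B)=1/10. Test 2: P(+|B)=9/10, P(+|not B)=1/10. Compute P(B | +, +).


After test 1: P(+) = 7/10*1/3 + 1/10*2/3 = 3/10
P(B|+) = (7/30)/(3/10) = 7/9
After test 2 (use post1 as new prior): P(+) = 9/10*7/9 + 1/10*2/9 = 13/18
P(B|+,+) = (7/10)/(13/18) = 63/65

63/65


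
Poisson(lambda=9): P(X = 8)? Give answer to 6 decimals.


P(X=8) = e^(-9) * 9^8 / 8!
≈ 0.0001234098041 * 43046721 / 40320
≈ 0.131756

0.131756


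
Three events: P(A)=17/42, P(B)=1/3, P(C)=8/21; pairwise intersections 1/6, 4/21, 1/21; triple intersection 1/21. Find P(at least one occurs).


P(A∪B∪C) = P(A)+P(B)+P(C) - P(AB)-P(AC)-P(BC) + P(ABC)
= 17/42+1/3+8/21 - 1/6-4/21-1/21 + 1/21
= 16/21

16/21


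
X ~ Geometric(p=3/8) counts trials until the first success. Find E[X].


For geometric (trials until first success), E[X] = 1/p = 1/(3/8) = 8/3

8/3


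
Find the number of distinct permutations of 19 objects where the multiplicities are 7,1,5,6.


19! = 121645100408832000
Denominator: 7!=5040 * 1!=1 * 5!=120 * 6!=720
Coefficient = 121645100408832000 / 435456000 = 279351072

279351072


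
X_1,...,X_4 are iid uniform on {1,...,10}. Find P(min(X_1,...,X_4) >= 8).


P(min >= 8) = P(all X_i >= 8) = (P(X_1 >= 8))^4
= (3/10)^4 = 81/10000

81/10000


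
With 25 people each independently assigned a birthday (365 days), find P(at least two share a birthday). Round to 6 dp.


P(all different) = prod((365-i)/365 for i=0..24) = 0.431300
P(at least one match) = 1 - 0.431300 = 0.568700

0.568700


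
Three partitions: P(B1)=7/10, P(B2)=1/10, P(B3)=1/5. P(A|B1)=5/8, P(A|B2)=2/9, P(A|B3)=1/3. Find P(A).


P(A) = P(A|B1)P(B1) + P(A|B2)P(B2) + P(A|B3)P(B3)
= 5/8*7/10 + 2/9*1/10 + 1/3*1/5
= 7/16 + 1/45 + 1/15 = 379/720

379/720


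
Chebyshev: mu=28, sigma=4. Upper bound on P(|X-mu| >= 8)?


k = 8/4 = 2
Chebyshev: P(|X-mu| >= k*sigma) <= 1/k^2 = 1/2^2 = 1/4

1/4


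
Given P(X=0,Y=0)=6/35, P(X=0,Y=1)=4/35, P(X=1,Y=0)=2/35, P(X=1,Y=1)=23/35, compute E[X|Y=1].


P(Y=1) = 27/35
E[X|Y=1] = (0*4 + 1*23)/27 = 23/27

23/27


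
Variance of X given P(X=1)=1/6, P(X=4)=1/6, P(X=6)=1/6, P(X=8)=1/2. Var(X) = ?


E[X] = 35/6, E[X^2] = 245/6
Var(X) = E[X^2] - (E[X])^2 = 245/6 - (35/6)^2 = 245/36

245/36


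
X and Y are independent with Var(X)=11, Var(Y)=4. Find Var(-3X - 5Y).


Independence => Cov(X,Y)=0
Var(-3X - 5Y) = (-3)^2*Var(X) + (-5)^2*Var(Y)
= 9*11 + 25*4 = 199

199


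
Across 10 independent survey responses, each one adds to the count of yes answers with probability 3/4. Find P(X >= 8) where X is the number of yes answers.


P(X>=8) = P(X=8) + P(X=9) + P(X=10)
= 295245/1048576 + 98415/524288 + 59049/1048576
= 137781/262144

137781/262144
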